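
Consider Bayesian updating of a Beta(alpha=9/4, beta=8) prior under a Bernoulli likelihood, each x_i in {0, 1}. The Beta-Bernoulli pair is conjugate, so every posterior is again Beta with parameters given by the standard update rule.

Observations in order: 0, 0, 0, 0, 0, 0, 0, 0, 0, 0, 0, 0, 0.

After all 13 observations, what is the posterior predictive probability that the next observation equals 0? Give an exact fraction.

obs 1: x=0 → posterior Beta(9/4, 9)
obs 2: x=0 → posterior Beta(9/4, 10)
obs 3: x=0 → posterior Beta(9/4, 11)
obs 4: x=0 → posterior Beta(9/4, 12)
obs 5: x=0 → posterior Beta(9/4, 13)
obs 6: x=0 → posterior Beta(9/4, 14)
obs 7: x=0 → posterior Beta(9/4, 15)
obs 8: x=0 → posterior Beta(9/4, 16)
obs 9: x=0 → posterior Beta(9/4, 17)
obs 10: x=0 → posterior Beta(9/4, 18)
obs 11: x=0 → posterior Beta(9/4, 19)
obs 12: x=0 → posterior Beta(9/4, 20)
obs 13: x=0 → posterior Beta(9/4, 21)

28/31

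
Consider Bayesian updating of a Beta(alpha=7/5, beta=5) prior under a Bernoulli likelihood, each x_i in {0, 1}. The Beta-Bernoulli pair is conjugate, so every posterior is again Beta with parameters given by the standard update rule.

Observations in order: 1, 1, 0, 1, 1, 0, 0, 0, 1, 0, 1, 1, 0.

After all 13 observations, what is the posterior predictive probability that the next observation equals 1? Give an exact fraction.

42/97

obs 1: x=1 → posterior Beta(12/5, 5)
obs 2: x=1 → posterior Beta(17/5, 5)
obs 3: x=0 → posterior Beta(17/5, 6)
obs 4: x=1 → posterior Beta(22/5, 6)
obs 5: x=1 → posterior Beta(27/5, 6)
obs 6: x=0 → posterior Beta(27/5, 7)
obs 7: x=0 → posterior Beta(27/5, 8)
obs 8: x=0 → posterior Beta(27/5, 9)
obs 9: x=1 → posterior Beta(32/5, 9)
obs 10: x=0 → posterior Beta(32/5, 10)
obs 11: x=1 → posterior Beta(37/5, 10)
obs 12: x=1 → posterior Beta(42/5, 10)
obs 13: x=0 → posterior Beta(42/5, 11)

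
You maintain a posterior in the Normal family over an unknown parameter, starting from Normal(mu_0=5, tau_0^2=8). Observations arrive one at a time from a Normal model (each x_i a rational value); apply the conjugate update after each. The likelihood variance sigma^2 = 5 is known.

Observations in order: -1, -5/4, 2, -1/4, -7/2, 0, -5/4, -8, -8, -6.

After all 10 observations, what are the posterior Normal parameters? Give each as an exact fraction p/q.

obs 1: x=-1 → posterior Normal(17/13, 40/13)
obs 2: x=-5/4 → posterior Normal(1/3, 40/21)
obs 3: x=2 → posterior Normal(23/29, 40/29)
obs 4: x=-1/4 → posterior Normal(21/37, 40/37)
obs 5: x=-7/2 → posterior Normal(-7/45, 8/9)
obs 6: x=0 → posterior Normal(-7/53, 40/53)
obs 7: x=-5/4 → posterior Normal(-17/61, 40/61)
obs 8: x=-8 → posterior Normal(-27/23, 40/69)
obs 9: x=-8 → posterior Normal(-145/77, 40/77)
obs 10: x=-6 → posterior Normal(-193/85, 8/17)

mu_0=-193/85, tau_0^2=8/17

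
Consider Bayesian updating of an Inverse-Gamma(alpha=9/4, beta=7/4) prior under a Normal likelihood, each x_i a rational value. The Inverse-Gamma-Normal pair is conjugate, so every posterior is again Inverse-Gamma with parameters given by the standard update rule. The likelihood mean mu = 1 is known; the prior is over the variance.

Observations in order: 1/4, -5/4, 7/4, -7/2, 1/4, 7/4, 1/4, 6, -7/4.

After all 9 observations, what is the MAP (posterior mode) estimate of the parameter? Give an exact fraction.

1027/248

obs 1: x=1/4 → posterior Inverse-Gamma(11/4, 65/32)
obs 2: x=-5/4 → posterior Inverse-Gamma(13/4, 73/16)
obs 3: x=7/4 → posterior Inverse-Gamma(15/4, 155/32)
obs 4: x=-7/2 → posterior Inverse-Gamma(17/4, 479/32)
obs 5: x=1/4 → posterior Inverse-Gamma(19/4, 61/4)
obs 6: x=7/4 → posterior Inverse-Gamma(21/4, 497/32)
obs 7: x=1/4 → posterior Inverse-Gamma(23/4, 253/16)
obs 8: x=6 → posterior Inverse-Gamma(25/4, 453/16)
obs 9: x=-7/4 → posterior Inverse-Gamma(27/4, 1027/32)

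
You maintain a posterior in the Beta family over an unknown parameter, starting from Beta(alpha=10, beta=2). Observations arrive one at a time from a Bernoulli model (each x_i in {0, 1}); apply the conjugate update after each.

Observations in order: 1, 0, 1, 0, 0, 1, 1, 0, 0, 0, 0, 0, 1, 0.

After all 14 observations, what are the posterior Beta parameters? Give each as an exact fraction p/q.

alpha=15, beta=11

obs 1: x=1 → posterior Beta(11, 2)
obs 2: x=0 → posterior Beta(11, 3)
obs 3: x=1 → posterior Beta(12, 3)
obs 4: x=0 → posterior Beta(12, 4)
obs 5: x=0 → posterior Beta(12, 5)
obs 6: x=1 → posterior Beta(13, 5)
obs 7: x=1 → posterior Beta(14, 5)
obs 8: x=0 → posterior Beta(14, 6)
obs 9: x=0 → posterior Beta(14, 7)
obs 10: x=0 → posterior Beta(14, 8)
obs 11: x=0 → posterior Beta(14, 9)
obs 12: x=0 → posterior Beta(14, 10)
obs 13: x=1 → posterior Beta(15, 10)
obs 14: x=0 → posterior Beta(15, 11)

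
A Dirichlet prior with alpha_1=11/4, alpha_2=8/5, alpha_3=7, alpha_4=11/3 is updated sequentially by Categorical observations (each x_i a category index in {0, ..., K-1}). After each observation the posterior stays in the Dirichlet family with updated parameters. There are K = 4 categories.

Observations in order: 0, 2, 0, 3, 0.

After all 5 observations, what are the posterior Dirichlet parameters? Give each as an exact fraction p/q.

alpha_1=23/4, alpha_2=8/5, alpha_3=8, alpha_4=14/3

obs 1: x=0 → posterior Dirichlet(15/4, 8/5, 7, 11/3)
obs 2: x=2 → posterior Dirichlet(15/4, 8/5, 8, 11/3)
obs 3: x=0 → posterior Dirichlet(19/4, 8/5, 8, 11/3)
obs 4: x=3 → posterior Dirichlet(19/4, 8/5, 8, 14/3)
obs 5: x=0 → posterior Dirichlet(23/4, 8/5, 8, 14/3)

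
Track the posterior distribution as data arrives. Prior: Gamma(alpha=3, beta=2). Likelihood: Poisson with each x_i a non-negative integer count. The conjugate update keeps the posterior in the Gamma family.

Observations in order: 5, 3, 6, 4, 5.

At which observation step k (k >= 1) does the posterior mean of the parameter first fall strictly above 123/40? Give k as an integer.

obs 1: x=5 → posterior Gamma(8, 3)
obs 2: x=3 → posterior Gamma(11, 4)
obs 3: x=6 → posterior Gamma(17, 5)
obs 4: x=4 → posterior Gamma(21, 6)
obs 5: x=5 → posterior Gamma(26, 7)

k = 3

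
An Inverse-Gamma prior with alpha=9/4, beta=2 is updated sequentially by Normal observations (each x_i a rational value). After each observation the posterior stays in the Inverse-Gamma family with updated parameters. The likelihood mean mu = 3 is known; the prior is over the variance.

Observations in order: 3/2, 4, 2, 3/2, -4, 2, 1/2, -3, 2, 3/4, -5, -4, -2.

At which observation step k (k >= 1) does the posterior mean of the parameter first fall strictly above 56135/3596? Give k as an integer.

k = 13

obs 1: x=3/2 → posterior Inverse-Gamma(11/4, 25/8)
obs 2: x=4 → posterior Inverse-Gamma(13/4, 29/8)
obs 3: x=2 → posterior Inverse-Gamma(15/4, 33/8)
obs 4: x=3/2 → posterior Inverse-Gamma(17/4, 21/4)
obs 5: x=-4 → posterior Inverse-Gamma(19/4, 119/4)
obs 6: x=2 → posterior Inverse-Gamma(21/4, 121/4)
obs 7: x=1/2 → posterior Inverse-Gamma(23/4, 267/8)
obs 8: x=-3 → posterior Inverse-Gamma(25/4, 411/8)
obs 9: x=2 → posterior Inverse-Gamma(27/4, 415/8)
obs 10: x=3/4 → posterior Inverse-Gamma(29/4, 1741/32)
obs 11: x=-5 → posterior Inverse-Gamma(31/4, 2765/32)
obs 12: x=-4 → posterior Inverse-Gamma(33/4, 3549/32)
obs 13: x=-2 → posterior Inverse-Gamma(35/4, 3949/32)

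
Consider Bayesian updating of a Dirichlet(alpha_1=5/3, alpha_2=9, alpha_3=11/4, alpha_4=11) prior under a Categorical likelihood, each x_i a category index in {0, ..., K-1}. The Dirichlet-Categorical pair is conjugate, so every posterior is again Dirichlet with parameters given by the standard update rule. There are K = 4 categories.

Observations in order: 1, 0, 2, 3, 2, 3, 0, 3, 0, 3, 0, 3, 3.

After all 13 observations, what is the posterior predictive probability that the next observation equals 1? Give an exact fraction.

120/449

obs 1: x=1 → posterior Dirichlet(5/3, 10, 11/4, 11)
obs 2: x=0 → posterior Dirichlet(8/3, 10, 11/4, 11)
obs 3: x=2 → posterior Dirichlet(8/3, 10, 15/4, 11)
obs 4: x=3 → posterior Dirichlet(8/3, 10, 15/4, 12)
obs 5: x=2 → posterior Dirichlet(8/3, 10, 19/4, 12)
obs 6: x=3 → posterior Dirichlet(8/3, 10, 19/4, 13)
obs 7: x=0 → posterior Dirichlet(11/3, 10, 19/4, 13)
obs 8: x=3 → posterior Dirichlet(11/3, 10, 19/4, 14)
obs 9: x=0 → posterior Dirichlet(14/3, 10, 19/4, 14)
obs 10: x=3 → posterior Dirichlet(14/3, 10, 19/4, 15)
obs 11: x=0 → posterior Dirichlet(17/3, 10, 19/4, 15)
obs 12: x=3 → posterior Dirichlet(17/3, 10, 19/4, 16)
obs 13: x=3 → posterior Dirichlet(17/3, 10, 19/4, 17)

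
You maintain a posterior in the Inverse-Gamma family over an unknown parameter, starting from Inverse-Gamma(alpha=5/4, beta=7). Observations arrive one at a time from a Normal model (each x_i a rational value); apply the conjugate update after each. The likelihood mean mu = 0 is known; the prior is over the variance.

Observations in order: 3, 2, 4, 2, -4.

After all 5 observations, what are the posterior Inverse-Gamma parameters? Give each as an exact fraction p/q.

alpha=15/4, beta=63/2

obs 1: x=3 → posterior Inverse-Gamma(7/4, 23/2)
obs 2: x=2 → posterior Inverse-Gamma(9/4, 27/2)
obs 3: x=4 → posterior Inverse-Gamma(11/4, 43/2)
obs 4: x=2 → posterior Inverse-Gamma(13/4, 47/2)
obs 5: x=-4 → posterior Inverse-Gamma(15/4, 63/2)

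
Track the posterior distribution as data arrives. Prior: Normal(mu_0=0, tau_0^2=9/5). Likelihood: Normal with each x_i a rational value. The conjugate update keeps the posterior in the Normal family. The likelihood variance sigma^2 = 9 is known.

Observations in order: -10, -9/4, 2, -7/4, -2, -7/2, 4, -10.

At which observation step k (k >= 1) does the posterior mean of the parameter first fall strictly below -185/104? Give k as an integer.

obs 1: x=-10 → posterior Normal(-5/3, 3/2)
obs 2: x=-9/4 → posterior Normal(-7/4, 9/7)
obs 3: x=2 → posterior Normal(-41/32, 9/8)
obs 4: x=-7/4 → posterior Normal(-4/3, 1)
obs 5: x=-2 → posterior Normal(-7/5, 9/10)
obs 6: x=-7/2 → posterior Normal(-35/22, 9/11)
obs 7: x=4 → posterior Normal(-9/8, 3/4)
obs 8: x=-10 → posterior Normal(-47/26, 9/13)

k = 8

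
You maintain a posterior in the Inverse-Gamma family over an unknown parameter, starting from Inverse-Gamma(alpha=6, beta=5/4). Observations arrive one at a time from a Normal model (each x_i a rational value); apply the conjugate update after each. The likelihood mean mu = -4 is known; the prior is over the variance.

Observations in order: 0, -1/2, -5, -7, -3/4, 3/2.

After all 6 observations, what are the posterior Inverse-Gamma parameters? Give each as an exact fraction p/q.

obs 1: x=0 → posterior Inverse-Gamma(13/2, 37/4)
obs 2: x=-1/2 → posterior Inverse-Gamma(7, 123/8)
obs 3: x=-5 → posterior Inverse-Gamma(15/2, 127/8)
obs 4: x=-7 → posterior Inverse-Gamma(8, 163/8)
obs 5: x=-3/4 → posterior Inverse-Gamma(17/2, 821/32)
obs 6: x=3/2 → posterior Inverse-Gamma(9, 1305/32)

alpha=9, beta=1305/32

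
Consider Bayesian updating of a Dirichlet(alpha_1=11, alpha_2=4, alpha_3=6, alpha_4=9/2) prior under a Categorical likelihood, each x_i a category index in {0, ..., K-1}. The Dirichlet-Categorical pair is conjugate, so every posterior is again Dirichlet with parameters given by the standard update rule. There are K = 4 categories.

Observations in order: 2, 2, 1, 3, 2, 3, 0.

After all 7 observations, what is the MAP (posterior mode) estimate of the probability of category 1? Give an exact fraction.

obs 1: x=2 → posterior Dirichlet(11, 4, 7, 9/2)
obs 2: x=2 → posterior Dirichlet(11, 4, 8, 9/2)
obs 3: x=1 → posterior Dirichlet(11, 5, 8, 9/2)
obs 4: x=3 → posterior Dirichlet(11, 5, 8, 11/2)
obs 5: x=2 → posterior Dirichlet(11, 5, 9, 11/2)
obs 6: x=3 → posterior Dirichlet(11, 5, 9, 13/2)
obs 7: x=0 → posterior Dirichlet(12, 5, 9, 13/2)

8/57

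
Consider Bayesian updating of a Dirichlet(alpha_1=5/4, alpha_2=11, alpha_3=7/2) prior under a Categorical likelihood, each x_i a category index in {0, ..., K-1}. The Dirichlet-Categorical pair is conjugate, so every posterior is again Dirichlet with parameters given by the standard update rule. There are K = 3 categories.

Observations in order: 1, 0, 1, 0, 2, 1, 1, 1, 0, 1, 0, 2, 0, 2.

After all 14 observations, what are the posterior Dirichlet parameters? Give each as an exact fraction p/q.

alpha_1=25/4, alpha_2=17, alpha_3=13/2

obs 1: x=1 → posterior Dirichlet(5/4, 12, 7/2)
obs 2: x=0 → posterior Dirichlet(9/4, 12, 7/2)
obs 3: x=1 → posterior Dirichlet(9/4, 13, 7/2)
obs 4: x=0 → posterior Dirichlet(13/4, 13, 7/2)
obs 5: x=2 → posterior Dirichlet(13/4, 13, 9/2)
obs 6: x=1 → posterior Dirichlet(13/4, 14, 9/2)
obs 7: x=1 → posterior Dirichlet(13/4, 15, 9/2)
obs 8: x=1 → posterior Dirichlet(13/4, 16, 9/2)
obs 9: x=0 → posterior Dirichlet(17/4, 16, 9/2)
obs 10: x=1 → posterior Dirichlet(17/4, 17, 9/2)
obs 11: x=0 → posterior Dirichlet(21/4, 17, 9/2)
obs 12: x=2 → posterior Dirichlet(21/4, 17, 11/2)
obs 13: x=0 → posterior Dirichlet(25/4, 17, 11/2)
obs 14: x=2 → posterior Dirichlet(25/4, 17, 13/2)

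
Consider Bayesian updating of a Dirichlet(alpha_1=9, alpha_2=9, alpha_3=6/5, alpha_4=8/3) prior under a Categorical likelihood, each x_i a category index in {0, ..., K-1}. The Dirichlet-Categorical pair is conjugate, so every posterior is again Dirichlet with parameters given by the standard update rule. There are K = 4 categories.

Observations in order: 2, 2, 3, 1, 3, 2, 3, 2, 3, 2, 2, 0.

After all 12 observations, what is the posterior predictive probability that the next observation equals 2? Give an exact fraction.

27/127

obs 1: x=2 → posterior Dirichlet(9, 9, 11/5, 8/3)
obs 2: x=2 → posterior Dirichlet(9, 9, 16/5, 8/3)
obs 3: x=3 → posterior Dirichlet(9, 9, 16/5, 11/3)
obs 4: x=1 → posterior Dirichlet(9, 10, 16/5, 11/3)
obs 5: x=3 → posterior Dirichlet(9, 10, 16/5, 14/3)
obs 6: x=2 → posterior Dirichlet(9, 10, 21/5, 14/3)
obs 7: x=3 → posterior Dirichlet(9, 10, 21/5, 17/3)
obs 8: x=2 → posterior Dirichlet(9, 10, 26/5, 17/3)
obs 9: x=3 → posterior Dirichlet(9, 10, 26/5, 20/3)
obs 10: x=2 → posterior Dirichlet(9, 10, 31/5, 20/3)
obs 11: x=2 → posterior Dirichlet(9, 10, 36/5, 20/3)
obs 12: x=0 → posterior Dirichlet(10, 10, 36/5, 20/3)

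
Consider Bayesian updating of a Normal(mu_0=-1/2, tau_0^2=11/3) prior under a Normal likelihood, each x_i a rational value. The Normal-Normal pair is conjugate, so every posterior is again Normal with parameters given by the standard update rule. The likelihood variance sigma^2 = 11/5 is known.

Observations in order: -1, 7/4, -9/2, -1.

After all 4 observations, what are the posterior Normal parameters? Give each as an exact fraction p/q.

obs 1: x=-1 → posterior Normal(-13/16, 11/8)
obs 2: x=7/4 → posterior Normal(9/52, 11/13)
obs 3: x=-9/2 → posterior Normal(-9/8, 11/18)
obs 4: x=-1 → posterior Normal(-101/92, 11/23)

mu_0=-101/92, tau_0^2=11/23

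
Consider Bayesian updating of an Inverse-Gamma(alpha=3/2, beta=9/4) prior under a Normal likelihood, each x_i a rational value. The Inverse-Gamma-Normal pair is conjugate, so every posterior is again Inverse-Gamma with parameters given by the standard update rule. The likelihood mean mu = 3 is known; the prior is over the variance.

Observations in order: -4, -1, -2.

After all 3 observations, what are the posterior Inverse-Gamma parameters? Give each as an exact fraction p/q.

obs 1: x=-4 → posterior Inverse-Gamma(2, 107/4)
obs 2: x=-1 → posterior Inverse-Gamma(5/2, 139/4)
obs 3: x=-2 → posterior Inverse-Gamma(3, 189/4)

alpha=3, beta=189/4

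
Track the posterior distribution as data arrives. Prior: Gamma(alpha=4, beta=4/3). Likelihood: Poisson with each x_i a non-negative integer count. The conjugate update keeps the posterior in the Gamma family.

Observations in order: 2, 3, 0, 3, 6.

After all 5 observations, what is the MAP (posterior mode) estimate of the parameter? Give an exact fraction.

51/19

obs 1: x=2 → posterior Gamma(6, 7/3)
obs 2: x=3 → posterior Gamma(9, 10/3)
obs 3: x=0 → posterior Gamma(9, 13/3)
obs 4: x=3 → posterior Gamma(12, 16/3)
obs 5: x=6 → posterior Gamma(18, 19/3)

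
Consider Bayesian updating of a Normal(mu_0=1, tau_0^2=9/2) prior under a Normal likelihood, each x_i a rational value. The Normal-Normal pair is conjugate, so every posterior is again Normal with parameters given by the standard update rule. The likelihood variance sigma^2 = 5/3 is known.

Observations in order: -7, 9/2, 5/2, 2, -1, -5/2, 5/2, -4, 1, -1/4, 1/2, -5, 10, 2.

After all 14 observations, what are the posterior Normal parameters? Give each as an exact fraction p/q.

mu_0=607/1552, tau_0^2=45/388

obs 1: x=-7 → posterior Normal(-179/37, 45/37)
obs 2: x=9/2 → posterior Normal(-115/128, 45/64)
obs 3: x=5/2 → posterior Normal(10/91, 45/91)
obs 4: x=2 → posterior Normal(32/59, 45/118)
obs 5: x=-1 → posterior Normal(37/145, 9/29)
obs 6: x=-5/2 → posterior Normal(-61/344, 45/172)
obs 7: x=5/2 → posterior Normal(37/199, 45/199)
obs 8: x=-4 → posterior Normal(-71/226, 45/226)
obs 9: x=1 → posterior Normal(-4/23, 45/253)
obs 10: x=-1/4 → posterior Normal(-29/160, 9/56)
obs 11: x=1/2 → posterior Normal(-149/1228, 45/307)
obs 12: x=-5 → posterior Normal(-689/1336, 45/334)
obs 13: x=10 → posterior Normal(391/1444, 45/361)
obs 14: x=2 → posterior Normal(607/1552, 45/388)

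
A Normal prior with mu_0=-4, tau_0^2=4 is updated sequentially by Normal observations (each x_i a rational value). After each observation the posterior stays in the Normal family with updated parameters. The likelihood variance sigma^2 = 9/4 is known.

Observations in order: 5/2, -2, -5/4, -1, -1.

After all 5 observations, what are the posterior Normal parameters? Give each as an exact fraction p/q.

mu_0=-80/89, tau_0^2=36/89

obs 1: x=5/2 → posterior Normal(4/25, 36/25)
obs 2: x=-2 → posterior Normal(-28/41, 36/41)
obs 3: x=-5/4 → posterior Normal(-16/19, 12/19)
obs 4: x=-1 → posterior Normal(-64/73, 36/73)
obs 5: x=-1 → posterior Normal(-80/89, 36/89)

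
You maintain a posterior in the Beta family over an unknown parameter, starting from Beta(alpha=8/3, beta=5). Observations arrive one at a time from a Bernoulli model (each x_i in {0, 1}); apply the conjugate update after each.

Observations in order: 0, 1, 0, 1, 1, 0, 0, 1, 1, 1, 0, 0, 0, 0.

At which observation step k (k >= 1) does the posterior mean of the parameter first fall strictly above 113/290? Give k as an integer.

obs 1: x=0 → posterior Beta(8/3, 6)
obs 2: x=1 → posterior Beta(11/3, 6)
obs 3: x=0 → posterior Beta(11/3, 7)
obs 4: x=1 → posterior Beta(14/3, 7)
obs 5: x=1 → posterior Beta(17/3, 7)
obs 6: x=0 → posterior Beta(17/3, 8)
obs 7: x=0 → posterior Beta(17/3, 9)
obs 8: x=1 → posterior Beta(20/3, 9)
obs 9: x=1 → posterior Beta(23/3, 9)
obs 10: x=1 → posterior Beta(26/3, 9)
obs 11: x=0 → posterior Beta(26/3, 10)
obs 12: x=0 → posterior Beta(26/3, 11)
obs 13: x=0 → posterior Beta(26/3, 12)
obs 14: x=0 → posterior Beta(26/3, 13)

k = 4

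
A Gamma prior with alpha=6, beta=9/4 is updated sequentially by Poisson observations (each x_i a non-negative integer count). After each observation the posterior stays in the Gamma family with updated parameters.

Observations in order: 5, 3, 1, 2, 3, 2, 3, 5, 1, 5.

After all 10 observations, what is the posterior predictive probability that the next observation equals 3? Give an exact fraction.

obs 1: x=5 → posterior Gamma(11, 13/4)
obs 2: x=3 → posterior Gamma(14, 17/4)
obs 3: x=1 → posterior Gamma(15, 21/4)
obs 4: x=2 → posterior Gamma(17, 25/4)
obs 5: x=3 → posterior Gamma(20, 29/4)
obs 6: x=2 → posterior Gamma(22, 33/4)
obs 7: x=3 → posterior Gamma(25, 37/4)
obs 8: x=5 → posterior Gamma(30, 41/4)
obs 9: x=1 → posterior Gamma(31, 45/4)
obs 10: x=5 → posterior Gamma(36, 49/4)

3796430257655145950082177923526334777520982249727341509777057512704/17650577297635443452864176659864382698578516114033824336337614632317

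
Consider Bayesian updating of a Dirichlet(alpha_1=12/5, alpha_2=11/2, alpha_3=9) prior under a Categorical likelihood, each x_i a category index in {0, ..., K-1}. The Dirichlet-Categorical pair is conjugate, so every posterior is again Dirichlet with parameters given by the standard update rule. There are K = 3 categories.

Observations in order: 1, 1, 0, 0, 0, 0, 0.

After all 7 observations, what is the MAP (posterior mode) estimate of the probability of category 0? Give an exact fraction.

64/209

obs 1: x=1 → posterior Dirichlet(12/5, 13/2, 9)
obs 2: x=1 → posterior Dirichlet(12/5, 15/2, 9)
obs 3: x=0 → posterior Dirichlet(17/5, 15/2, 9)
obs 4: x=0 → posterior Dirichlet(22/5, 15/2, 9)
obs 5: x=0 → posterior Dirichlet(27/5, 15/2, 9)
obs 6: x=0 → posterior Dirichlet(32/5, 15/2, 9)
obs 7: x=0 → posterior Dirichlet(37/5, 15/2, 9)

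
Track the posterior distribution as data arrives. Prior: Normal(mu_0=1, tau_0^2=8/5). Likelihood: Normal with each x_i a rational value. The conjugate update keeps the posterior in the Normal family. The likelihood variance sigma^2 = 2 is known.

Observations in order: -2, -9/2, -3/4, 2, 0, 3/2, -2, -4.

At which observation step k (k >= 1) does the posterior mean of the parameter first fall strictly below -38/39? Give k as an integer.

obs 1: x=-2 → posterior Normal(-1/3, 8/9)
obs 2: x=-9/2 → posterior Normal(-21/13, 8/13)
obs 3: x=-3/4 → posterior Normal(-24/17, 8/17)
obs 4: x=2 → posterior Normal(-16/21, 8/21)
obs 5: x=0 → posterior Normal(-16/25, 8/25)
obs 6: x=3/2 → posterior Normal(-10/29, 8/29)
obs 7: x=-2 → posterior Normal(-6/11, 8/33)
obs 8: x=-4 → posterior Normal(-34/37, 8/37)

k = 2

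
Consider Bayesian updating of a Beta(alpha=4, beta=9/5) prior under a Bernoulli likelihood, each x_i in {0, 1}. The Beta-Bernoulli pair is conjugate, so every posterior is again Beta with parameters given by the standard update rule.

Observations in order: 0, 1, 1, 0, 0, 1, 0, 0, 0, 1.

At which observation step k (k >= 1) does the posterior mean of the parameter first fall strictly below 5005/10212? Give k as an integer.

obs 1: x=0 → posterior Beta(4, 14/5)
obs 2: x=1 → posterior Beta(5, 14/5)
obs 3: x=1 → posterior Beta(6, 14/5)
obs 4: x=0 → posterior Beta(6, 19/5)
obs 5: x=0 → posterior Beta(6, 24/5)
obs 6: x=1 → posterior Beta(7, 24/5)
obs 7: x=0 → posterior Beta(7, 29/5)
obs 8: x=0 → posterior Beta(7, 34/5)
obs 9: x=0 → posterior Beta(7, 39/5)
obs 10: x=1 → posterior Beta(8, 39/5)

k = 9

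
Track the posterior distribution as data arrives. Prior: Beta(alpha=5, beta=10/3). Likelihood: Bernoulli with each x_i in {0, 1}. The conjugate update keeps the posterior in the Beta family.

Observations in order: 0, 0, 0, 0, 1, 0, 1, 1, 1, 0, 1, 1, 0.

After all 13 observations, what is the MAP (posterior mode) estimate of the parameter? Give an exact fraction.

obs 1: x=0 → posterior Beta(5, 13/3)
obs 2: x=0 → posterior Beta(5, 16/3)
obs 3: x=0 → posterior Beta(5, 19/3)
obs 4: x=0 → posterior Beta(5, 22/3)
obs 5: x=1 → posterior Beta(6, 22/3)
obs 6: x=0 → posterior Beta(6, 25/3)
obs 7: x=1 → posterior Beta(7, 25/3)
obs 8: x=1 → posterior Beta(8, 25/3)
obs 9: x=1 → posterior Beta(9, 25/3)
obs 10: x=0 → posterior Beta(9, 28/3)
obs 11: x=1 → posterior Beta(10, 28/3)
obs 12: x=1 → posterior Beta(11, 28/3)
obs 13: x=0 → posterior Beta(11, 31/3)

15/29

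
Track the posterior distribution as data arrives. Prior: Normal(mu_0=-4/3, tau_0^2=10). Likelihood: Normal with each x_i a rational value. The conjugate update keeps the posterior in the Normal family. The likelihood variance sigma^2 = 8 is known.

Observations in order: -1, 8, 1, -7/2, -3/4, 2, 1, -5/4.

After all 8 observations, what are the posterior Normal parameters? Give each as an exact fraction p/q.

mu_0=133/264, tau_0^2=10/11

obs 1: x=-1 → posterior Normal(-31/27, 40/9)
obs 2: x=8 → posterior Normal(89/42, 20/7)
obs 3: x=1 → posterior Normal(104/57, 40/19)
obs 4: x=-7/2 → posterior Normal(103/144, 5/3)
obs 5: x=-3/4 → posterior Normal(161/348, 40/29)
obs 6: x=2 → posterior Normal(281/408, 20/17)
obs 7: x=1 → posterior Normal(341/468, 40/39)
obs 8: x=-5/4 → posterior Normal(133/264, 10/11)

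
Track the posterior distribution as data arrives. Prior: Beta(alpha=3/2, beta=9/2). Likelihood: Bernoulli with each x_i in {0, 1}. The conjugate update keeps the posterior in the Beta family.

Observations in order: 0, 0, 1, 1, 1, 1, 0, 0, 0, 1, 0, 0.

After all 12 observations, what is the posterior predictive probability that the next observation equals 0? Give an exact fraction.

obs 1: x=0 → posterior Beta(3/2, 11/2)
obs 2: x=0 → posterior Beta(3/2, 13/2)
obs 3: x=1 → posterior Beta(5/2, 13/2)
obs 4: x=1 → posterior Beta(7/2, 13/2)
obs 5: x=1 → posterior Beta(9/2, 13/2)
obs 6: x=1 → posterior Beta(11/2, 13/2)
obs 7: x=0 → posterior Beta(11/2, 15/2)
obs 8: x=0 → posterior Beta(11/2, 17/2)
obs 9: x=0 → posterior Beta(11/2, 19/2)
obs 10: x=1 → posterior Beta(13/2, 19/2)
obs 11: x=0 → posterior Beta(13/2, 21/2)
obs 12: x=0 → posterior Beta(13/2, 23/2)

23/36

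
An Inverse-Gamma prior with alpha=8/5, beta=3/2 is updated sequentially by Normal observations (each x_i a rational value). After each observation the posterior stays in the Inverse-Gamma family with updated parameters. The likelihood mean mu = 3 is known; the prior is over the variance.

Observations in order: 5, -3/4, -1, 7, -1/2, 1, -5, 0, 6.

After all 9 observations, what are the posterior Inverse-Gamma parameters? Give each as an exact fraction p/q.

alpha=61/10, beta=2421/32

obs 1: x=5 → posterior Inverse-Gamma(21/10, 7/2)
obs 2: x=-3/4 → posterior Inverse-Gamma(13/5, 337/32)
obs 3: x=-1 → posterior Inverse-Gamma(31/10, 593/32)
obs 4: x=7 → posterior Inverse-Gamma(18/5, 849/32)
obs 5: x=-1/2 → posterior Inverse-Gamma(41/10, 1045/32)
obs 6: x=1 → posterior Inverse-Gamma(23/5, 1109/32)
obs 7: x=-5 → posterior Inverse-Gamma(51/10, 2133/32)
obs 8: x=0 → posterior Inverse-Gamma(28/5, 2277/32)
obs 9: x=6 → posterior Inverse-Gamma(61/10, 2421/32)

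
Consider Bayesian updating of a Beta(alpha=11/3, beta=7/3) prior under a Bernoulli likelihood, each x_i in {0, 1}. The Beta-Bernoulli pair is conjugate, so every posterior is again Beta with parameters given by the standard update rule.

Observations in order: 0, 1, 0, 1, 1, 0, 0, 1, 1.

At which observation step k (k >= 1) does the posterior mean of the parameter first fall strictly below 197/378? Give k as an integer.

obs 1: x=0 → posterior Beta(11/3, 10/3)
obs 2: x=1 → posterior Beta(14/3, 10/3)
obs 3: x=0 → posterior Beta(14/3, 13/3)
obs 4: x=1 → posterior Beta(17/3, 13/3)
obs 5: x=1 → posterior Beta(20/3, 13/3)
obs 6: x=0 → posterior Beta(20/3, 16/3)
obs 7: x=0 → posterior Beta(20/3, 19/3)
obs 8: x=1 → posterior Beta(23/3, 19/3)
obs 9: x=1 → posterior Beta(26/3, 19/3)

k = 3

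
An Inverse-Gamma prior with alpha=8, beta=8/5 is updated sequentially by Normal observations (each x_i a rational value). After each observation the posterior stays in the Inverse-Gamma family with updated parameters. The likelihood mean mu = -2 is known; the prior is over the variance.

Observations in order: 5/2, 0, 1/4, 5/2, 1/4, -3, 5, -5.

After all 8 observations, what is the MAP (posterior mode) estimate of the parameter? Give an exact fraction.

obs 1: x=5/2 → posterior Inverse-Gamma(17/2, 469/40)
obs 2: x=0 → posterior Inverse-Gamma(9, 549/40)
obs 3: x=1/4 → posterior Inverse-Gamma(19/2, 2601/160)
obs 4: x=5/2 → posterior Inverse-Gamma(10, 4221/160)
obs 5: x=1/4 → posterior Inverse-Gamma(21/2, 2313/80)
obs 6: x=-3 → posterior Inverse-Gamma(11, 2353/80)
obs 7: x=5 → posterior Inverse-Gamma(23/2, 4313/80)
obs 8: x=-5 → posterior Inverse-Gamma(12, 4673/80)

4673/1040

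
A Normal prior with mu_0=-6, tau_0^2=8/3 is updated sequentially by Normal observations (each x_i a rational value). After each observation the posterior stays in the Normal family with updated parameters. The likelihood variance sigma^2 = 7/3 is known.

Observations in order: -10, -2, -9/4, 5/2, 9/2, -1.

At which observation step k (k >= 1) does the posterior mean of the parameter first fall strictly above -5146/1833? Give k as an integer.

obs 1: x=-10 → posterior Normal(-122/15, 56/45)
obs 2: x=-2 → posterior Normal(-6, 56/69)
obs 3: x=-9/4 → posterior Normal(-156/31, 56/93)
obs 4: x=5/2 → posterior Normal(-136/39, 56/117)
obs 5: x=9/2 → posterior Normal(-100/47, 56/141)
obs 6: x=-1 → posterior Normal(-108/55, 56/165)

k = 5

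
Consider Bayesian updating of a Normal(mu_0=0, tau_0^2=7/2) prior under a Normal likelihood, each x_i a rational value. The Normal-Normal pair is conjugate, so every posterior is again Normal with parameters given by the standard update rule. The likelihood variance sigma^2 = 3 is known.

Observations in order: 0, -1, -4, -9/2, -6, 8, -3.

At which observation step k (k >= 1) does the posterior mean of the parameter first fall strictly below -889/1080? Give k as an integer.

obs 1: x=0 → posterior Normal(0, 21/13)
obs 2: x=-1 → posterior Normal(-7/20, 21/20)
obs 3: x=-4 → posterior Normal(-35/27, 7/9)
obs 4: x=-9/2 → posterior Normal(-133/68, 21/34)
obs 5: x=-6 → posterior Normal(-217/82, 21/41)
obs 6: x=8 → posterior Normal(-35/32, 7/16)
obs 7: x=-3 → posterior Normal(-147/110, 21/55)

k = 3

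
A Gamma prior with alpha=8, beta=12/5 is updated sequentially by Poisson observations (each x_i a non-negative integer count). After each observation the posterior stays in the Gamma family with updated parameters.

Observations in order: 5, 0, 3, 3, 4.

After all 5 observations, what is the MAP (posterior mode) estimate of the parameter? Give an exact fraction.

110/37

obs 1: x=5 → posterior Gamma(13, 17/5)
obs 2: x=0 → posterior Gamma(13, 22/5)
obs 3: x=3 → posterior Gamma(16, 27/5)
obs 4: x=3 → posterior Gamma(19, 32/5)
obs 5: x=4 → posterior Gamma(23, 37/5)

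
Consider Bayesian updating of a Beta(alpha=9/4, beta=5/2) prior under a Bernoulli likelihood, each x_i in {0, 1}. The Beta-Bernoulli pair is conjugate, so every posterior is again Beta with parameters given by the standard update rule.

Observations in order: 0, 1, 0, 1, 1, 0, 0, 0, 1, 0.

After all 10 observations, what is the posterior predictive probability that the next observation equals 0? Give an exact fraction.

obs 1: x=0 → posterior Beta(9/4, 7/2)
obs 2: x=1 → posterior Beta(13/4, 7/2)
obs 3: x=0 → posterior Beta(13/4, 9/2)
obs 4: x=1 → posterior Beta(17/4, 9/2)
obs 5: x=1 → posterior Beta(21/4, 9/2)
obs 6: x=0 → posterior Beta(21/4, 11/2)
obs 7: x=0 → posterior Beta(21/4, 13/2)
obs 8: x=0 → posterior Beta(21/4, 15/2)
obs 9: x=1 → posterior Beta(25/4, 15/2)
obs 10: x=0 → posterior Beta(25/4, 17/2)

34/59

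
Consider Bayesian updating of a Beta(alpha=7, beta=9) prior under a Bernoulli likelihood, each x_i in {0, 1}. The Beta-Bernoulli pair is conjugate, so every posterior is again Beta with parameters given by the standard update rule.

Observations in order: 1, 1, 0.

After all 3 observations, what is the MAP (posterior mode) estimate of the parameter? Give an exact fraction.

obs 1: x=1 → posterior Beta(8, 9)
obs 2: x=1 → posterior Beta(9, 9)
obs 3: x=0 → posterior Beta(9, 10)

8/17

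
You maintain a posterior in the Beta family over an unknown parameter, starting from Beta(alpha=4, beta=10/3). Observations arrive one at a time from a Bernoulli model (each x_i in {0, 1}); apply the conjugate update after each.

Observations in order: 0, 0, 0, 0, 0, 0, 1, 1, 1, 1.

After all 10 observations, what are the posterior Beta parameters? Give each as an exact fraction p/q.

alpha=8, beta=28/3

obs 1: x=0 → posterior Beta(4, 13/3)
obs 2: x=0 → posterior Beta(4, 16/3)
obs 3: x=0 → posterior Beta(4, 19/3)
obs 4: x=0 → posterior Beta(4, 22/3)
obs 5: x=0 → posterior Beta(4, 25/3)
obs 6: x=0 → posterior Beta(4, 28/3)
obs 7: x=1 → posterior Beta(5, 28/3)
obs 8: x=1 → posterior Beta(6, 28/3)
obs 9: x=1 → posterior Beta(7, 28/3)
obs 10: x=1 → posterior Beta(8, 28/3)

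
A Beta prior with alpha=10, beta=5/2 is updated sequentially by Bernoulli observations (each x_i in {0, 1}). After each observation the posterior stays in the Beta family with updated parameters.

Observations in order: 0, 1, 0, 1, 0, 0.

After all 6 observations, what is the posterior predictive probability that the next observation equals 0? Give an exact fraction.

obs 1: x=0 → posterior Beta(10, 7/2)
obs 2: x=1 → posterior Beta(11, 7/2)
obs 3: x=0 → posterior Beta(11, 9/2)
obs 4: x=1 → posterior Beta(12, 9/2)
obs 5: x=0 → posterior Beta(12, 11/2)
obs 6: x=0 → posterior Beta(12, 13/2)

13/37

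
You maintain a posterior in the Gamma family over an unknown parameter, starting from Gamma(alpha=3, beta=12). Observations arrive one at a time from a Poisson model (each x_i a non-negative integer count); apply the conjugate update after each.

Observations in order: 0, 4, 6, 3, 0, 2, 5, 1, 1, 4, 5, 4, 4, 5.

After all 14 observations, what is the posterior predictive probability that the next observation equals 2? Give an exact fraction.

1199320340965940306882138130649287578584548300875034595653365767602176/4567759074507740406477787437675267212178680251724974985372646979033929

obs 1: x=0 → posterior Gamma(3, 13)
obs 2: x=4 → posterior Gamma(7, 14)
obs 3: x=6 → posterior Gamma(13, 15)
obs 4: x=3 → posterior Gamma(16, 16)
obs 5: x=0 → posterior Gamma(16, 17)
obs 6: x=2 → posterior Gamma(18, 18)
obs 7: x=5 → posterior Gamma(23, 19)
obs 8: x=1 → posterior Gamma(24, 20)
obs 9: x=1 → posterior Gamma(25, 21)
obs 10: x=4 → posterior Gamma(29, 22)
obs 11: x=5 → posterior Gamma(34, 23)
obs 12: x=4 → posterior Gamma(38, 24)
obs 13: x=4 → posterior Gamma(42, 25)
obs 14: x=5 → posterior Gamma(47, 26)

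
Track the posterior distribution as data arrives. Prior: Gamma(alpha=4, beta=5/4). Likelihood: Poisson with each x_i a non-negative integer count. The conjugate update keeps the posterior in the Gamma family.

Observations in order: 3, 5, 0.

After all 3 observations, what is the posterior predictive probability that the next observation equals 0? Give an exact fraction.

582622237229761/7355827511386641

obs 1: x=3 → posterior Gamma(7, 9/4)
obs 2: x=5 → posterior Gamma(12, 13/4)
obs 3: x=0 → posterior Gamma(12, 17/4)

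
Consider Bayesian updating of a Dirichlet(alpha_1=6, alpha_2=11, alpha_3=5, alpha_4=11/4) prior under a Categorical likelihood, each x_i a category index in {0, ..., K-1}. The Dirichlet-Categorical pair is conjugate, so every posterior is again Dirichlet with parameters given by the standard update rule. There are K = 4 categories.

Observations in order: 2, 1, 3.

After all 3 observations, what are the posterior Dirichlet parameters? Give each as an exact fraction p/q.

obs 1: x=2 → posterior Dirichlet(6, 11, 6, 11/4)
obs 2: x=1 → posterior Dirichlet(6, 12, 6, 11/4)
obs 3: x=3 → posterior Dirichlet(6, 12, 6, 15/4)

alpha_1=6, alpha_2=12, alpha_3=6, alpha_4=15/4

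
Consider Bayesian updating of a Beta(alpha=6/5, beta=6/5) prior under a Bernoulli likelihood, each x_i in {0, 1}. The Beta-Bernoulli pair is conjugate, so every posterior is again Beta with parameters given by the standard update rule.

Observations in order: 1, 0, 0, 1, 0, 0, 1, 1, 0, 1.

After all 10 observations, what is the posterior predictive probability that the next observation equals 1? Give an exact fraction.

obs 1: x=1 → posterior Beta(11/5, 6/5)
obs 2: x=0 → posterior Beta(11/5, 11/5)
obs 3: x=0 → posterior Beta(11/5, 16/5)
obs 4: x=1 → posterior Beta(16/5, 16/5)
obs 5: x=0 → posterior Beta(16/5, 21/5)
obs 6: x=0 → posterior Beta(16/5, 26/5)
obs 7: x=1 → posterior Beta(21/5, 26/5)
obs 8: x=1 → posterior Beta(26/5, 26/5)
obs 9: x=0 → posterior Beta(26/5, 31/5)
obs 10: x=1 → posterior Beta(31/5, 31/5)

1/2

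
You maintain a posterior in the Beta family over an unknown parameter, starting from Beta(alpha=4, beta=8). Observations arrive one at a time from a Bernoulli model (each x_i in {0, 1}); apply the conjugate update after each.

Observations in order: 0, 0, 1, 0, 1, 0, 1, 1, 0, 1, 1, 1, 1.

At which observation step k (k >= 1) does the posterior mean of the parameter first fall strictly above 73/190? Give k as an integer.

obs 1: x=0 → posterior Beta(4, 9)
obs 2: x=0 → posterior Beta(4, 10)
obs 3: x=1 → posterior Beta(5, 10)
obs 4: x=0 → posterior Beta(5, 11)
obs 5: x=1 → posterior Beta(6, 11)
obs 6: x=0 → posterior Beta(6, 12)
obs 7: x=1 → posterior Beta(7, 12)
obs 8: x=1 → posterior Beta(8, 12)
obs 9: x=0 → posterior Beta(8, 13)
obs 10: x=1 → posterior Beta(9, 13)
obs 11: x=1 → posterior Beta(10, 13)
obs 12: x=1 → posterior Beta(11, 13)
obs 13: x=1 → posterior Beta(12, 13)

k = 8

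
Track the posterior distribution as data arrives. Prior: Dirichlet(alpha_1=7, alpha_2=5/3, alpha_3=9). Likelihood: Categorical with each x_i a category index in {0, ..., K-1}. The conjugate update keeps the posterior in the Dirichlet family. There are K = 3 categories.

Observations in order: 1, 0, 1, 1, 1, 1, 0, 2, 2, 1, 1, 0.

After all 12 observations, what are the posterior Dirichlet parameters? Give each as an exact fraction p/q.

alpha_1=10, alpha_2=26/3, alpha_3=11

obs 1: x=1 → posterior Dirichlet(7, 8/3, 9)
obs 2: x=0 → posterior Dirichlet(8, 8/3, 9)
obs 3: x=1 → posterior Dirichlet(8, 11/3, 9)
obs 4: x=1 → posterior Dirichlet(8, 14/3, 9)
obs 5: x=1 → posterior Dirichlet(8, 17/3, 9)
obs 6: x=1 → posterior Dirichlet(8, 20/3, 9)
obs 7: x=0 → posterior Dirichlet(9, 20/3, 9)
obs 8: x=2 → posterior Dirichlet(9, 20/3, 10)
obs 9: x=2 → posterior Dirichlet(9, 20/3, 11)
obs 10: x=1 → posterior Dirichlet(9, 23/3, 11)
obs 11: x=1 → posterior Dirichlet(9, 26/3, 11)
obs 12: x=0 → posterior Dirichlet(10, 26/3, 11)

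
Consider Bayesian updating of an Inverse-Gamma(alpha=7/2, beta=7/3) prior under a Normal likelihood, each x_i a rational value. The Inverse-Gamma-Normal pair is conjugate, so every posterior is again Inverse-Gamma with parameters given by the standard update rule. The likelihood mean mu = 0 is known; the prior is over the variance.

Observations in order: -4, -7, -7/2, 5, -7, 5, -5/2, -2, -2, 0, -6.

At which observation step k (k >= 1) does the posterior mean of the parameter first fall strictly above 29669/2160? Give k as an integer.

k = 5

obs 1: x=-4 → posterior Inverse-Gamma(4, 31/3)
obs 2: x=-7 → posterior Inverse-Gamma(9/2, 209/6)
obs 3: x=-7/2 → posterior Inverse-Gamma(5, 983/24)
obs 4: x=5 → posterior Inverse-Gamma(11/2, 1283/24)
obs 5: x=-7 → posterior Inverse-Gamma(6, 1871/24)
obs 6: x=5 → posterior Inverse-Gamma(13/2, 2171/24)
obs 7: x=-5/2 → posterior Inverse-Gamma(7, 1123/12)
obs 8: x=-2 → posterior Inverse-Gamma(15/2, 1147/12)
obs 9: x=-2 → posterior Inverse-Gamma(8, 1171/12)
obs 10: x=0 → posterior Inverse-Gamma(17/2, 1171/12)
obs 11: x=-6 → posterior Inverse-Gamma(9, 1387/12)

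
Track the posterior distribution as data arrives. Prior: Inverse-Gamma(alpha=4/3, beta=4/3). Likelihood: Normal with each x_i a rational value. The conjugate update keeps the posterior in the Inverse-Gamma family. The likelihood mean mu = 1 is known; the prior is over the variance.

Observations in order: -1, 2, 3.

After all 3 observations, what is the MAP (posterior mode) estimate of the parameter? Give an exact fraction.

obs 1: x=-1 → posterior Inverse-Gamma(11/6, 10/3)
obs 2: x=2 → posterior Inverse-Gamma(7/3, 23/6)
obs 3: x=3 → posterior Inverse-Gamma(17/6, 35/6)

35/23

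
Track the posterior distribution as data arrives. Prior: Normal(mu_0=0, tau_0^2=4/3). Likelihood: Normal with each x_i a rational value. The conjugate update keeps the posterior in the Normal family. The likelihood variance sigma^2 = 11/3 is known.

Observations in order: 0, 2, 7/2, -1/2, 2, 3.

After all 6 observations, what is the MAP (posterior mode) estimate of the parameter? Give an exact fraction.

8/7

obs 1: x=0 → posterior Normal(0, 44/45)
obs 2: x=2 → posterior Normal(8/19, 44/57)
obs 3: x=7/2 → posterior Normal(22/23, 44/69)
obs 4: x=-1/2 → posterior Normal(20/27, 44/81)
obs 5: x=2 → posterior Normal(28/31, 44/93)
obs 6: x=3 → posterior Normal(8/7, 44/105)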